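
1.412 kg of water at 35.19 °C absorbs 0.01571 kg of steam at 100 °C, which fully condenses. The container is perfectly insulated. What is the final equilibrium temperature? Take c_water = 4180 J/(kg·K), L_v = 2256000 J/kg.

Energy conservation, ΣQ = 0:
condense steam: −0.01571·2256000 = −35442; condensate cools 100→T: 0.01571·4180·(T − 100) = 65.67(T − 100); water warms: 1.412·4180·(T − 35.19) = 5902.2(T − 35.19)
5967.8 T = 35442 + 6566.8 + 207697 = 249706
T ≈ 41.84 °C — below 100 °C, confirming all the steam condensed.

T_f ≈ 41.8 °C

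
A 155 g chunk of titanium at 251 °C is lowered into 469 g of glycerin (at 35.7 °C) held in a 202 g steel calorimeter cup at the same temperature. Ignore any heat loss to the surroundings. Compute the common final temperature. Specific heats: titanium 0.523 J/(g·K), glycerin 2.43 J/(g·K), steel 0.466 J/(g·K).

T_f ≈ 49.0 °C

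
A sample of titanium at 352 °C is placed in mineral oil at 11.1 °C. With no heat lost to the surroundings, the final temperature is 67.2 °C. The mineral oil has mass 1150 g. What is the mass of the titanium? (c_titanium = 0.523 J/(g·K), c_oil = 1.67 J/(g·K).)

m ≈ 723 g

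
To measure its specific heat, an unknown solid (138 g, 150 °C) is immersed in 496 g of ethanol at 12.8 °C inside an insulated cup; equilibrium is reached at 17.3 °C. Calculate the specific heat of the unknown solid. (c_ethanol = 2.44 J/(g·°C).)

Setting the total heat transfer to zero:
138×c×(17.3 − 150) + 496×2.44×(17.3 − 12.8) = 0
-18313 c = -5446.1
c = -5446.1/-18313 ≈ 0.2974 J/(g·°C)

c ≈ 0.297 J/(g·°C)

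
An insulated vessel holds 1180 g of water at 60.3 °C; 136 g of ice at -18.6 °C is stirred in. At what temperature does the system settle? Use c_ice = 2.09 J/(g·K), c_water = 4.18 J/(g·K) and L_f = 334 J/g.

Let T be the final temperature. ΣQ_i = 0:
ice -18.6→0 °C: 136×2.09×18.6 = 5286.9
  melt ice: 136×334 = 45424
  meltwater 0→T: 136×4.18×T = 568.48 T
  water cools: 1180×4.18×(T − 60.3) = 4932.4(T − 60.3)
5500.9 T = 297424 − 50711 = 246713
T ≈ 44.85 °C — above 0 °C, consistent with complete melting.

T_f ≈ 44.8 °C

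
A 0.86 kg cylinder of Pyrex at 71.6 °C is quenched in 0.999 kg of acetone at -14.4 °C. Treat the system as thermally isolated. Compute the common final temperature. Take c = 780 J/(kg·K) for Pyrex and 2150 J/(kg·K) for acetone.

T_f ≈ 6.1 °C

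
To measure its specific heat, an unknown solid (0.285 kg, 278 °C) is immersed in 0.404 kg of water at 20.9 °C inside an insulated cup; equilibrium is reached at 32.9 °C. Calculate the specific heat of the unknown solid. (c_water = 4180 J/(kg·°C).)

m_s c (T_s − T_f) = m_water c_water (T_f − T_0):
0.285×c×(278 − 32.9) = 0.404×4180×(32.9 − 20.9)
69.85 c = 20265  ⇒  c ≈ 290.1 J/(kg·°C)

c ≈ 290 J/(kg·°C)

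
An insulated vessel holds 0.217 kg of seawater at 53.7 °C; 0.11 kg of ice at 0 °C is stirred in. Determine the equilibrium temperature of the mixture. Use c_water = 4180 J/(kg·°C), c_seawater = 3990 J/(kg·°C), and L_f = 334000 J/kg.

Taking heat into each body as positive, Σ m c ΔT = 0:
latent heat to melt: 0.11·334000 = 36740; meltwater 0→T: 0.11·4180·T = 459.8 T; seawater cools: 0.217·3990·(T − 53.7) = 865.83(T − 53.7)
1325.6 T = 46495 − 36740 = 9755.1
T ≈ 7.36 °C — above 0 °C, consistent with complete melting.

T_f ≈ 7.4 °C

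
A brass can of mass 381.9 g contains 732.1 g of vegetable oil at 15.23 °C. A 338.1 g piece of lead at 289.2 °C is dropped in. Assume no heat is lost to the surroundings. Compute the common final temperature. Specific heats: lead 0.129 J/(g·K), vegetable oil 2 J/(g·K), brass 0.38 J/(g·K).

Energy conservation, ΣQ = 0:
338.1·0.129·(T − 289.2) + 732.1·2·(T − 15.23) + 381.9·0.38·(T − 15.23) = 0
1652.9 T = 37123
T = 37123/1652.9 ≈ 22.46 °C

T_f ≈ 22.5 °C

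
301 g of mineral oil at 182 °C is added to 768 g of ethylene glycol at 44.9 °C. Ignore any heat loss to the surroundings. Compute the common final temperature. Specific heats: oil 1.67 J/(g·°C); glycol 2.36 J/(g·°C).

T_f ≈ 74.7 °C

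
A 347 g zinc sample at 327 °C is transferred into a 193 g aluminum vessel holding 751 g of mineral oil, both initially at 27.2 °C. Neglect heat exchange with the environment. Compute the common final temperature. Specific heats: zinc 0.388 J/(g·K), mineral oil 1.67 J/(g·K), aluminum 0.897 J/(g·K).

T_f is the heat-capacity-weighted average of the initial temperatures:
T_f = (134.64·327 + 1254.2·27.2 + 173.12·27.2) / (134.64 + 1254.2 + 173.12)
    = 82848 / 1561.9 ≈ 53.04 °C

T_f ≈ 53.0 °C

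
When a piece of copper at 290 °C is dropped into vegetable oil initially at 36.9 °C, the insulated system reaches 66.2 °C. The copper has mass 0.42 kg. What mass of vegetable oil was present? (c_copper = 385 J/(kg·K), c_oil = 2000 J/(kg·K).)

|Q_copper| = |Q_oil|:
0.42·385·(290 − 66.2) = m·2000·(66.2 − 36.9)
58600 m = 36188  ⇒  m ≈ 0.6176 kg

m ≈ 0.618 kg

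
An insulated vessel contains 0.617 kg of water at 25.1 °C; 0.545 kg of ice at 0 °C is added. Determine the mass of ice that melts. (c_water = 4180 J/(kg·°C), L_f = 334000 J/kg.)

m_melted ≈ 0.194 kg

Water can give up m c ΔT = 0.617×4180×25.1 = 64734 J before reaching 0 °C.
Fully melting the ice requires m_ice L_f = 0.545×334000 = 182030 J.
64734 J < 182030 J, so only part of the ice melts and the system sits at 0 °C.
m_melted×334000 = 64734  ⇒  m_melted ≈ 0.1938 kg.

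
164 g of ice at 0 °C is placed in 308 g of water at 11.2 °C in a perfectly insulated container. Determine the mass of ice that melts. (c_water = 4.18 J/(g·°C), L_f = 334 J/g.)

Heat available from the water dropping to 0 °C: 308·4.18·11.2 = 14419 J.
Fully melting the ice requires m_ice L_f = 164·334 = 54776 J.
That's not enough to melt it all — equilibrium is at 0 °C with ice remaining.
Mass melted = 14419/334 ≈ 43.17 g.

m_melted ≈ 43.2 g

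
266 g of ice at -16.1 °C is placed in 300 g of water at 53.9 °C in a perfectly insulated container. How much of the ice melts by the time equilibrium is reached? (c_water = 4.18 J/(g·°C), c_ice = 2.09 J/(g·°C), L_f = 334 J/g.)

m_melted ≈ 176 g

Water can give up m c ΔT = 300·4.18·53.9 = 67591 J before reaching 0 °C.
Of that, 266·2.09·16.1 = 8950.6 J goes to bring the ice to 0 °C, leaving 58640 J.
Melting all 266 g of ice would need 266·334 = 88844 J.
That's not enough to melt it all — equilibrium is at 0 °C with ice remaining.
m_melt = 58640 / L_f = 175.6 g.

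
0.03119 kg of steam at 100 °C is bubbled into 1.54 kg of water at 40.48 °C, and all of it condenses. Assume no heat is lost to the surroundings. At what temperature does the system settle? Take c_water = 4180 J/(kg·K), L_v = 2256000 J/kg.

T_f ≈ 52.4 °C

Setting the total heat transfer to zero:
steam→water at 100 °C releases m L_v = 0.03119×2256000 = 70365; condensed water 100 °C→T: 130.37(T − 100); original water: 6437.2(T − 40.48)
6567.6 T = 70365 + 13037 + 260578 = 343980
T ≈ 52.38 °C (< 100 °C, so full condensation is consistent).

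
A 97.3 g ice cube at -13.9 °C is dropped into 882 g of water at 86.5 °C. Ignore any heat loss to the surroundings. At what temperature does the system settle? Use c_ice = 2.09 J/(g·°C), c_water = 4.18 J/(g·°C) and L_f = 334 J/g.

Sum of m c ΔT and latent-heat terms is zero:
ice -13.9→0 °C: 97.3·2.09·13.9 = 2826.7
  latent heat to melt: 97.3·334 = 32498
  warm the meltwater: 406.71 T
  water cools: 882·4.18·(T − 86.5) = 3686.8(T − 86.5)
4093.5 T = 318905 − 35325 = 283580
T ≈ 69.28 °C — above 0 °C, consistent with complete melting.

T_f ≈ 69.3 °C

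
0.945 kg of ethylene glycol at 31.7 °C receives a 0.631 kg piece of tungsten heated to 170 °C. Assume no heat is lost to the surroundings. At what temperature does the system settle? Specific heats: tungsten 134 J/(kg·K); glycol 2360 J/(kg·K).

T_f ≈ 36.8 °C

T_f is the heat-capacity-weighted average of the initial temperatures:
T_f = (84.55·170 + 2230.2·31.7) / (84.55 + 2230.2)
    = 85072 / 2314.8 ≈ 36.75 °C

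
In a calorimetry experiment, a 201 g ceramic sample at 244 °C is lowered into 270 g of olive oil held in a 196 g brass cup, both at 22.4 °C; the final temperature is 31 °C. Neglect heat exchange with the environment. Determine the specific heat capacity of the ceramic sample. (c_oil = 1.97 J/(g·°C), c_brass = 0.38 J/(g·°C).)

c ≈ 0.122 J/(g·°C)

Taking heat into each body as positive, Σ m c ΔT = 0:
201×c×(31 − 244) + 270×1.97×(31 − 22.4) + 196×0.38×(31 − 22.4) = 0
-42813 c = -5214.9
c = -5214.9/-42813 ≈ 0.1218 J/(g·°C)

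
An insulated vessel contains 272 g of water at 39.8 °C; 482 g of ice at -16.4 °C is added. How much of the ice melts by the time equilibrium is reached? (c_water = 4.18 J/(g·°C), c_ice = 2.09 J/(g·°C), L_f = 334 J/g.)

m_melted ≈ 86 g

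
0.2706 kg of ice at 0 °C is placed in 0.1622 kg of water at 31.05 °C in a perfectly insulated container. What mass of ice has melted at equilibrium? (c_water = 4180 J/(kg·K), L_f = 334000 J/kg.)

m_melted ≈ 0.063 kg

Water can give up m c ΔT = 0.1622×4180×31.05 = 21052 J before reaching 0 °C.
Fully melting the ice requires m_ice L_f = 0.2706×334000 = 90380 J.
21052 J < 90380 J, so only part of the ice melts and the system sits at 0 °C.
m_melt = 21052 / L_f = 0.06303 kg.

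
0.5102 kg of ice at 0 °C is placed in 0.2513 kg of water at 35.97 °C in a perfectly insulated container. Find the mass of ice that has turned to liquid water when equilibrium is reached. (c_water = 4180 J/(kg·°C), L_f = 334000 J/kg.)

Cooling the water to 0 °C releases 0.2513·4180·35.97 = 37784 J.
Melting all 0.5102 kg of ice would need 0.5102·334000 = 170407 J.
37784 J < 170407 J, so only part of the ice melts and the system sits at 0 °C.
m_melt = 37784 / L_f = 0.1131 kg.

m_melted ≈ 0.113 kg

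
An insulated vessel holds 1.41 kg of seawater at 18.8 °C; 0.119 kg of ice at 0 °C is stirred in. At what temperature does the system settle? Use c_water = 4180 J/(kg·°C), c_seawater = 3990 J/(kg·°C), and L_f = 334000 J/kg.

Let T be the final temperature. ΣQ_i = 0:
fusion: m_ice L_f = 0.119×334000 = 39746
  meltwater 0→T: 0.119×4180×T = 497.42 T
  seawater: 5625.9(T − 18.8)
6123.3 T = 105767 − 39746 = 66021
T ≈ 10.78 °C — above 0 °C, consistent with complete melting.

T_f ≈ 10.8 °C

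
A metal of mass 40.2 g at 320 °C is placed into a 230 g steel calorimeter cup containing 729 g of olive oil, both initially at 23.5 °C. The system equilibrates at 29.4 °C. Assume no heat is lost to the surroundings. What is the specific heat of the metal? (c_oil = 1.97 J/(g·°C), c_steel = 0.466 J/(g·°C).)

c ≈ 0.779 J/(g·°C)

Let T be the final temperature. ΣQ_i = 0:
40.2×c×(29.4 − 320) + 729×1.97×(29.4 − 23.5) + 230×0.466×(29.4 − 23.5) = 0
-11682 c = -9105.5
c = -9105.5/-11682 ≈ 0.7794 J/(g·°C)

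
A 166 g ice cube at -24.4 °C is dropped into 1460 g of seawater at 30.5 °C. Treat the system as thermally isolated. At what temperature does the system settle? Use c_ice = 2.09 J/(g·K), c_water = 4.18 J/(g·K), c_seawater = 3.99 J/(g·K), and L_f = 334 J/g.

T_f ≈ 17.5 °C

Let T be the final temperature. ΣQ_i = 0:
warm ice to 0 °C: 166×2.09×(0 − (-24.4)) = 8465.3
  latent heat to melt: 166×334 = 55444
  meltwater 0→T: 166×4.18×T = 693.88 T
  seawater: 5825.4(T − 30.5)
6519.3 T = 177675 − 63909 = 113765
T ≈ 17.45 °C. Since T > 0 °C, the all-ice-melts assumption holds.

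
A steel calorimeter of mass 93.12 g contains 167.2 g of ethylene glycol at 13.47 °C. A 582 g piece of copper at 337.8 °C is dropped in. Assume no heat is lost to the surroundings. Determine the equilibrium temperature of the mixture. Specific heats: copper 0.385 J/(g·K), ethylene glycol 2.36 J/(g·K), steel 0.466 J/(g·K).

Net heat exchanged in the isolated system is zero:
582×0.385×(T − 337.8) + 167.2×2.36×(T − 13.47) + 93.12×0.466×(T − 13.47) = 0
(224.07 + 394.59 + 43.39) T = 224.07×337.8 + 394.59×13.47 + 43.39×13.47
T = 81591/662.06 ≈ 123.24 °C

T_f ≈ 123.2 °C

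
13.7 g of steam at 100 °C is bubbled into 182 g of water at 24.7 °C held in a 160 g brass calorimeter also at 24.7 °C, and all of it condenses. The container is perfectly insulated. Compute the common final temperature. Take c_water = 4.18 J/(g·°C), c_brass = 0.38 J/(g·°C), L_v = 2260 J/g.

T_f ≈ 64.8 °C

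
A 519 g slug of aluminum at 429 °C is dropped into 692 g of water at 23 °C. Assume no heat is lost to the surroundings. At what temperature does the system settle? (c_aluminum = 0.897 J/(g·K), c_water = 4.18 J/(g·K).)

T_f ≈ 79.3 °C

T_f = Σ m_i c_i T_i / Σ m_i c_i:
T_f = (465.54×429 + 2892.6×23) / (465.54 + 2892.6)
    = 266247 / 3358.1 ≈ 79.28 °C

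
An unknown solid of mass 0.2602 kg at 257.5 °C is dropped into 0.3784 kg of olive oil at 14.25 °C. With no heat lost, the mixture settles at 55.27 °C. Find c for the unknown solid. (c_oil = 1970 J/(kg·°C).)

c ≈ 581 J/(kg·°C)

m_s c (T_s − T_f) = m_oil c_oil (T_f − T_0):
0.2602×c×(257.5 − 55.27) = 0.3784×1970×(55.27 − 14.25)
52.62 c = 30578  ⇒  c ≈ 581.1 J/(kg·°C)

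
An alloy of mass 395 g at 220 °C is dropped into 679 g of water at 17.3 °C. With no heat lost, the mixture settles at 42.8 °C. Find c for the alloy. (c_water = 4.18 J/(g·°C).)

c ≈ 1.03 J/(g·°C)

Conservation of energy gives ΣQ = 0:
395·c·(42.8 − 220) + 679·4.18·(42.8 − 17.3) = 0
-69994 c = -72375
c = -72375/-69994 ≈ 1.034 J/(g·°C)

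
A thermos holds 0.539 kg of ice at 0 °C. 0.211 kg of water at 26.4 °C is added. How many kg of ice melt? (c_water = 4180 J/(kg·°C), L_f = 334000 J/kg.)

m_melted ≈ 0.0697 kg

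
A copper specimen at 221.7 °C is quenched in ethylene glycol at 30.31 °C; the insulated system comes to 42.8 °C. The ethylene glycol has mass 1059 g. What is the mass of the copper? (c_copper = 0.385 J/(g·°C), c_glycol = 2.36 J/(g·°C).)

m ≈ 453 g

Taking heat into each body as positive, Σ m c ΔT = 0:
m·0.385·(42.8 − 221.7) + 1059·2.36·(42.8 − 30.31) = 0
-68.88 m = -31216
m = -31216/-68.88 ≈ 453.2 g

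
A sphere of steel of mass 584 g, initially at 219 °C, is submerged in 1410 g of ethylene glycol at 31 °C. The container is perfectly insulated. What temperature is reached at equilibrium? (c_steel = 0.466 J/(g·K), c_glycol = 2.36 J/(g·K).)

Energy conservation, ΣQ = 0:
584×0.466×(T − 219) + 1410×2.36×(T − 31) = 0
272.14(T − 219) + 3327.6(T − 31) = 0
(272.14 + 3327.6) T = 272.14×219 + 3327.6×31
T = 162755 / 3599.7 = 45.2 °C

T_f ≈ 45.2 °C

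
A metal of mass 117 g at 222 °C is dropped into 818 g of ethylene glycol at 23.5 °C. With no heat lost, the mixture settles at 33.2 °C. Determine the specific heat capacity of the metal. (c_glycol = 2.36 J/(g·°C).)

c ≈ 0.848 J/(g·°C)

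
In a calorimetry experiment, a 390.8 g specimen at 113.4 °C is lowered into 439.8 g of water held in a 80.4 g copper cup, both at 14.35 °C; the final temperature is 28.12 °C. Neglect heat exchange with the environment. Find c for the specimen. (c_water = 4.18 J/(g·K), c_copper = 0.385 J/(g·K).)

c ≈ 0.772 J/(g·K)

Let T be the final temperature. ΣQ_i = 0:
390.8·c·(28.12 − 113.4) + 439.8·4.18·(28.12 − 14.35) + 80.4·0.385·(28.12 − 14.35) = 0
-33327 c = -25741
c = -25741/-33327 ≈ 0.7724 J/(g·K)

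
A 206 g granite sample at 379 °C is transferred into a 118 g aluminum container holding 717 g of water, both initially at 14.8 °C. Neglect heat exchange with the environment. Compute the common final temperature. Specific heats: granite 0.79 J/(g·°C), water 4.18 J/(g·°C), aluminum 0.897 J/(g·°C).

T_f ≈ 32.9 °C

Heat gained plus heat lost sum to zero:
206×0.79×(T − 379) + 717×4.18×(T − 14.8) + 118×0.897×(T − 14.8) = 0
162.74(T − 379) + 2997.1(T − 14.8) + 105.85(T − 14.8) = 0
(162.74 + 2997.1 + 105.85) T = 162.74×379 + 2997.1×14.8 + 105.85×14.8
T ≈ 32.95 °C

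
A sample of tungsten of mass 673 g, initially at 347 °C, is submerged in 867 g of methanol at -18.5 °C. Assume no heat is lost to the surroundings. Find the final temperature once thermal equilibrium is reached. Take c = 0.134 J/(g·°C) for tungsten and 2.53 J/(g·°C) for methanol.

Conservation of energy gives ΣQ = 0:
673×0.134×(T − 347) + 867×2.53×(T − (-18.5)) = 0
(90.18 + 2193.5) T = 90.18×347 + 2193.5×(-18.5)
T ≈ -4.07 °C

T_f ≈ -4.1 °C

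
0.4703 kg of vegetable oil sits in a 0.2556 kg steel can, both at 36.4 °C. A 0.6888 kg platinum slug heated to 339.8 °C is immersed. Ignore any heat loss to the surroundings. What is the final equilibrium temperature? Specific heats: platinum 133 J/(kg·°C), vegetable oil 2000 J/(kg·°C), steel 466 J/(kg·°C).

T_f ≈ 60.5 °C

With ΣQ=0 the equilibrium temperature is the m·c-weighted mean:
T_f = (91.61×339.8 + 940.6×36.4 + 119.11×36.4) / (91.61 + 940.6 + 119.11)
    = 69703 / 1151.3 ≈ 60.54 °C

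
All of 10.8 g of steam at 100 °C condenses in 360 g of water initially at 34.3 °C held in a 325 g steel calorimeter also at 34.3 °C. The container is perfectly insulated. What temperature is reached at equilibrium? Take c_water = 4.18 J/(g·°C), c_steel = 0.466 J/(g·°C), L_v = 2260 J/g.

Energy conservation, ΣQ = 0:
steam→water at 100 °C releases m L_v = 10.8·2260 = 24408
  condensate cools 100→T: 10.8·4.18·(T − 100) = 45.14(T − 100)
  water warms: 360·4.18·(T − 34.3) = 1504.8(T − 34.3)
  cup: 151.45(T − 34.3)
1701.4 T = 24408 + 4514.4 + 56809 = 85732
T ≈ 50.39 °C — below 100 °C, confirming all the steam condensed.

T_f ≈ 50.4 °C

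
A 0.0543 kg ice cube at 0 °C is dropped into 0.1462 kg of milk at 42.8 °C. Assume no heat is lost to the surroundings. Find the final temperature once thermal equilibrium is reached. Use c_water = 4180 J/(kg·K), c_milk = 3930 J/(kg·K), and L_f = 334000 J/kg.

T_f ≈ 8.1 °C

Energy conservation, ΣQ = 0:
latent heat to melt: 0.0543·334000 = 18136
  meltwater 0→T: 0.0543·4180·T = 226.97 T
  milk: 574.57(T − 42.8)
801.54 T = 24591 − 18136 = 6455.2
T ≈ 8.05 °C — above 0 °C, consistent with complete melting.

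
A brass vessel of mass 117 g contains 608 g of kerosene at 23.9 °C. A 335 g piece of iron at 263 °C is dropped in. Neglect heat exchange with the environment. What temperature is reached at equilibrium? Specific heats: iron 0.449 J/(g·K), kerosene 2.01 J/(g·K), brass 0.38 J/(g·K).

T_f ≈ 49.3 °C

Taking heat into each body as positive, Σ m c ΔT = 0:
335·0.449·(T − 263) + 608·2.01·(T − 23.9) + 117·0.38·(T − 23.9) = 0
150.41(T − 263) + 1222.1(T − 23.9) + 44.46(T − 23.9) = 0
(150.41 + 1222.1 + 44.46) T = 150.41·263 + 1222.1·23.9 + 44.46·23.9
T ≈ 49.28 °C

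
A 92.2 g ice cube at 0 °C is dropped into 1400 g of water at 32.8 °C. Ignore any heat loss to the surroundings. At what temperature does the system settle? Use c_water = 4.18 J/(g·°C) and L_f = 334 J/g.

Conservation of energy gives ΣQ = 0:
fusion: m_ice L_f = 92.2·334 = 30795
  warm the meltwater: 385.4 T
  water: 5852(T − 32.8)
6237.4 T = 191946 − 30795 = 161151
T ≈ 25.84 °C — above 0 °C, consistent with complete melting.

T_f ≈ 25.8 °C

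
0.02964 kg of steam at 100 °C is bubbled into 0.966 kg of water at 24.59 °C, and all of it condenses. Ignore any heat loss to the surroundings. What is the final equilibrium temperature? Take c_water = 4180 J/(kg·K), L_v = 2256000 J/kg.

T_f ≈ 42.9 °C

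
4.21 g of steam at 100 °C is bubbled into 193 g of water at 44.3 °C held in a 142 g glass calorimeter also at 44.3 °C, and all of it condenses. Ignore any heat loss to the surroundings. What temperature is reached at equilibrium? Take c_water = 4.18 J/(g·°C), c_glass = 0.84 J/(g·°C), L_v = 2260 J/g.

T_f ≈ 55.4 °C

Sum of m c ΔT and latent-heat terms is zero:
steam→water at 100 °C releases m L_v = 4.21·2260 = 9514.6
  condensed water 100 °C→T: 17.6(T − 100)
  original water: 806.74(T − 44.3)
  cup: 119.28(T − 44.3)
943.62 T = 9514.6 + 1759.8 + 41023 = 52297
T ≈ 55.42 °C (< 100 °C, so full condensation is consistent).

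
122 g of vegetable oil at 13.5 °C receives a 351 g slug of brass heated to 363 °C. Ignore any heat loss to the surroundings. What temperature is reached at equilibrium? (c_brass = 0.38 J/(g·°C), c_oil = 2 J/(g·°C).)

T_f ≈ 137.0 °C

T_f is the heat-capacity-weighted average of the initial temperatures:
T_f = (133.38×363 + 244×13.5) / (133.38 + 244)
    = 51711 / 377.38 ≈ 137.03 °C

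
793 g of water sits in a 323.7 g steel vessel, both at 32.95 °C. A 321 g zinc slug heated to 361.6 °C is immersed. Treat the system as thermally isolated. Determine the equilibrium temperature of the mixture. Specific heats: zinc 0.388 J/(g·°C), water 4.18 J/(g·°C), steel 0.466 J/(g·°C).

T_f ≈ 44.4 °C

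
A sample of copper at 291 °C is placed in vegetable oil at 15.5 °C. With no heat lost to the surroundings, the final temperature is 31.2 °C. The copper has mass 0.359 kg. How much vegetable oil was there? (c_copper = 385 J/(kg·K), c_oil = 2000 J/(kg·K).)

Energy conservation, ΣQ = 0:
0.359·385·(31.2 − 291) + m·2000·(31.2 − 15.5) = 0
31400 m = 35908
m = 35908/31400 ≈ 1.144 kg

m ≈ 1.14 kg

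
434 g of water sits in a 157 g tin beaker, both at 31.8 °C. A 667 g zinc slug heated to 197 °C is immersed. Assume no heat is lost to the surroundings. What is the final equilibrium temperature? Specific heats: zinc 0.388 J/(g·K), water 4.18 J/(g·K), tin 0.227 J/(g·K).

T_f ≈ 52.1 °C

Taking heat into each body as positive, Σ m c ΔT = 0:
667×0.388×(T − 197) + 434×4.18×(T − 31.8) + 157×0.227×(T − 31.8) = 0
258.8(T − 197) + 1814.1(T − 31.8) + 35.64(T − 31.8) = 0
2108.6 T = 109805
T ≈ 52.08 °C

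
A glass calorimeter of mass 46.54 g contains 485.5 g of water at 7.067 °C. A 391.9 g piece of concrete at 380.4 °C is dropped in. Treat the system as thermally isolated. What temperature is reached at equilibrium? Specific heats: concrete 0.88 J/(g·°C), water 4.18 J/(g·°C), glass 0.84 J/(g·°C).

Taking heat into each body as positive, Σ m c ΔT = 0:
391.9·0.88·(T − 380.4) + 485.5·4.18·(T − 7.067) + 46.54·0.84·(T − 7.067) = 0
(344.87 + 2029.4 + 39.09) T = 344.87·380.4 + 2029.4·7.067 + 39.09·7.067
T ≈ 60.42 °C

T_f ≈ 60.4 °C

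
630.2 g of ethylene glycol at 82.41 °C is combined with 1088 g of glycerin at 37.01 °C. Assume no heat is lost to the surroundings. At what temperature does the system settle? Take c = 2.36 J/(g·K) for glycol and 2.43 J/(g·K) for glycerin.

T_f ≈ 53.4 °C

Taking heat into each body as positive, Σ m c ΔT = 0:
630.2·2.36·(T − 82.41) + 1088·2.43·(T − 37.01) = 0
(1487.3 + 2643.8) T = 1487.3·82.41 + 2643.8·37.01
T = 220415 / 4131.1 = 53.4 °C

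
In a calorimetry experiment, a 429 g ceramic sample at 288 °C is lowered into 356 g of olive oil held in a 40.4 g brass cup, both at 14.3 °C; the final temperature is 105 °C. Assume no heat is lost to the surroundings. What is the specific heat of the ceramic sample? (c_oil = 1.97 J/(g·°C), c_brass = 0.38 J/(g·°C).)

c ≈ 0.828 J/(g·°C)

Let T be the final temperature. ΣQ_i = 0:
429×c×(105 − 288) + 356×1.97×(105 − 14.3) + 40.4×0.38×(105 − 14.3) = 0
-78507 c = -65002
c = -65002/-78507 ≈ 0.828 J/(g·°C)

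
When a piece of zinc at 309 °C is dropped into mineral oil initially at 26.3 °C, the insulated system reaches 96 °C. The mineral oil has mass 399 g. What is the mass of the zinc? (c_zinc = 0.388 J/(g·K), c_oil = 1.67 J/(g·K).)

Energy conservation, ΣQ = 0:
m·0.388·(96 − 309) + 399·1.67·(96 − 26.3) = 0
-82.64 m = -46443
m = -46443/-82.64 ≈ 562 g

m ≈ 562 g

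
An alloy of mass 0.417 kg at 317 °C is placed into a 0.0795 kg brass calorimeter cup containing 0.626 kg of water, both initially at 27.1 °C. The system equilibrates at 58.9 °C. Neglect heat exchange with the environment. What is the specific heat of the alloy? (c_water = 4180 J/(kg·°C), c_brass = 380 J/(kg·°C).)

c ≈ 782 J/(kg·°C)

Energy conservation, ΣQ = 0:
0.417×c×(58.9 − 317) + 0.626×4180×(58.9 − 27.1) + 0.0795×380×(58.9 − 27.1) = 0
-107.63 c = -84171
c = -84171/-107.63 ≈ 782.1 J/(kg·°C)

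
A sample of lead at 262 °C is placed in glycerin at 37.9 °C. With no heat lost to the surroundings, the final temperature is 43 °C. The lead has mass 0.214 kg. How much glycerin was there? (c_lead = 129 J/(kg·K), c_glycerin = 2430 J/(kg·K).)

m ≈ 0.488 kg

Net heat exchanged in the isolated system is zero:
0.214×129×(43 − 262) + m×2430×(43 − 37.9) = 0
12393 m = 6045.7
m = 6045.7/12393 ≈ 0.4878 kg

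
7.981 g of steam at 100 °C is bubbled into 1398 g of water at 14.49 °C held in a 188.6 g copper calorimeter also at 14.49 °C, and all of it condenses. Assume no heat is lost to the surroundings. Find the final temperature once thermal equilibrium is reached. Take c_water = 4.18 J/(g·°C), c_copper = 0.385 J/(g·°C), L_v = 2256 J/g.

Net heat exchanged in the isolated system is zero:
latent heat released on condensation: 7.981×2256 = 18005
  condensate cools 100→T: 7.981×4.18×(T − 100) = 33.36(T − 100)
  water warms: 1398×4.18×(T − 14.49) = 5843.6(T − 14.49)
  cup: 72.61(T − 14.49)
5949.6 T = 18005 + 3336.1 + 85726 = 107068
T ≈ 18.00 °C — below 100 °C, confirming all the steam condensed.

T_f ≈ 18.0 °C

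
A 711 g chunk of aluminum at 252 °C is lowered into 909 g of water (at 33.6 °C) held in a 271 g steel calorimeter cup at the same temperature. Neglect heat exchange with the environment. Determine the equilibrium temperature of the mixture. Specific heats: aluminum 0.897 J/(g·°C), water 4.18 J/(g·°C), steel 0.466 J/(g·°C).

T_f ≈ 64.1 °C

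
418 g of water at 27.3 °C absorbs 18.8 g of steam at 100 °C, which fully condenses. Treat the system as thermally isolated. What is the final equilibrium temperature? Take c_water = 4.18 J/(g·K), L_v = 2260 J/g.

Net heat exchanged in the isolated system is zero:
steam→water at 100 °C releases m L_v = 18.8×2260 = 42488; condensate cools 100→T: 18.8×4.18×(T − 100) = 78.58(T − 100); original water: 1747.2(T − 27.3)
1825.8 T = 42488 + 7858.4 + 47700 = 98046
T ≈ 53.70 °C, under the boiling point, so the assumption holds.

T_f ≈ 53.7 °C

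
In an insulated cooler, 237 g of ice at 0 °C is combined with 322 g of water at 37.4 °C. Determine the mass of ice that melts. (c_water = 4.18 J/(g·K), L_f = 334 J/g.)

m_melted ≈ 151 g

Cooling the water to 0 °C releases 322×4.18×37.4 = 50339 J.
To melt every bit of ice: 237×334 = 79158 J.
That's not enough to melt it all — equilibrium is at 0 °C with ice remaining.
Mass melted = 50339/334 ≈ 150.7 g.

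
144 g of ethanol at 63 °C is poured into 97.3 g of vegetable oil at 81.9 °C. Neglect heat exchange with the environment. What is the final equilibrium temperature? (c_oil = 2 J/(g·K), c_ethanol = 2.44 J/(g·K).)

T_f ≈ 69.7 °C

Set heat shed by the hot body equal to heat absorbed by the cold body:
97.3·2·(81.9 − T) = 144·2.44·(T − 63)
194.6(81.9 − T) = 351.36(T − 63)
545.96 T = 38073  ⇒  T ≈ 69.74 °C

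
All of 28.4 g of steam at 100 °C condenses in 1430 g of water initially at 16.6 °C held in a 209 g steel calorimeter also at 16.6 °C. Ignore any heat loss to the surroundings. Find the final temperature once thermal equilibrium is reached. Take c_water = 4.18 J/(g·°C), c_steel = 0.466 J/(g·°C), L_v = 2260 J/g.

T_f ≈ 28.6 °C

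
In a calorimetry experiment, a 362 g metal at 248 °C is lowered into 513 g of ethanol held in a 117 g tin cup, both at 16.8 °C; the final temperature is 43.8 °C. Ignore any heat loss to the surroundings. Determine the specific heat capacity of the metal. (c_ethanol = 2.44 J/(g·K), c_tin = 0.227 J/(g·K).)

Net heat exchanged in the isolated system is zero:
362×c×(43.8 − 248) + 513×2.44×(43.8 − 16.8) + 117×0.227×(43.8 − 16.8) = 0
-73920 c = -34514
c = -34514/-73920 ≈ 0.4669 J/(g·K)

c ≈ 0.467 J/(g·K)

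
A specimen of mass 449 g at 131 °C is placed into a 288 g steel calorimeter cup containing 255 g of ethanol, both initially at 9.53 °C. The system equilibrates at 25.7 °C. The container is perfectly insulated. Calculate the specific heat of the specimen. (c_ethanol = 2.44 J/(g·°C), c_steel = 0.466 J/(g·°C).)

c ≈ 0.259 J/(g·°C)

Conservation of energy gives ΣQ = 0:
449·c·(25.7 − 131) + 255·2.44·(25.7 − 9.53) + 288·0.466·(25.7 − 9.53) = 0
-47280 c = -12231
c = -12231/-47280 ≈ 0.2587 J/(g·°C)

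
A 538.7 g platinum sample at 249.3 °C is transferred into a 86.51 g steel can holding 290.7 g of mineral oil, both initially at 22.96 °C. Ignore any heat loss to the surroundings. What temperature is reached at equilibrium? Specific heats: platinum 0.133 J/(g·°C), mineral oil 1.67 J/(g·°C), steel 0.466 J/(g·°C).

T_f ≈ 50.1 °C

With ΣQ=0 the equilibrium temperature is the m·c-weighted mean:
T_f = (71.65×249.3 + 485.47×22.96 + 40.31×22.96) / (71.65 + 485.47 + 40.31)
    = 29934 / 597.43 ≈ 50.10 °C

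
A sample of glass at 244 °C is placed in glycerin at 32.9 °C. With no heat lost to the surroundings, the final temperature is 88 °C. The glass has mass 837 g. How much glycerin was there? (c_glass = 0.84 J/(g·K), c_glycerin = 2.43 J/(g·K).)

Heat gained plus heat lost sum to zero:
837·0.84·(88 − 244) + m·2.43·(88 − 32.9) = 0
133.89 m = 109680
m = 109680/133.89 ≈ 819.2 g

m ≈ 819 g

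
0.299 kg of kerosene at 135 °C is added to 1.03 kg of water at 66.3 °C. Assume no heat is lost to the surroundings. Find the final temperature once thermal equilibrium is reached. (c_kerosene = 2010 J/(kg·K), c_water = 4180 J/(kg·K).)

Heat gained plus heat lost sum to zero:
0.299×2010×(T − 135) + 1.03×4180×(T − 66.3) = 0
4906.4 T = 366582
T = 366582 / 4906.4 = 74.7 °C

T_f ≈ 74.7 °C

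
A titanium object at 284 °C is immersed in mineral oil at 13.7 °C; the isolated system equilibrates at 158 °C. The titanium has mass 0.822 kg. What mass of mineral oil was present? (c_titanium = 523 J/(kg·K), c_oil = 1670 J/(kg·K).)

m ≈ 0.225 kg

Energy conservation, ΣQ = 0:
0.822·523·(158 − 284) + m·1670·(158 − 13.7) = 0
240981 m = 54168
m = 54168/240981 ≈ 0.2248 kg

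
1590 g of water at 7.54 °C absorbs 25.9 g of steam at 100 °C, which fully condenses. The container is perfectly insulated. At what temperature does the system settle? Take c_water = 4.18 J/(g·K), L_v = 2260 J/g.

T_f ≈ 17.7 °C

Sum of m c ΔT and latent-heat terms is zero:
latent heat released on condensation: 25.9·2260 = 58534
  condensate cools 100→T: 25.9·4.18·(T − 100) = 108.26(T − 100)
  water warms: 1590·4.18·(T − 7.54) = 6646.2(T − 7.54)
6754.5 T = 58534 + 10826 + 50112 = 119473
T ≈ 17.69 °C (< 100 °C, so full condensation is consistent).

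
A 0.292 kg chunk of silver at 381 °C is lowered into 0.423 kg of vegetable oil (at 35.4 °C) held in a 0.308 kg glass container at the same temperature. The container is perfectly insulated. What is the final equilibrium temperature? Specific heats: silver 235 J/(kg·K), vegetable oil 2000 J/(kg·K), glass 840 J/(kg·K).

T_f ≈ 55.6 °C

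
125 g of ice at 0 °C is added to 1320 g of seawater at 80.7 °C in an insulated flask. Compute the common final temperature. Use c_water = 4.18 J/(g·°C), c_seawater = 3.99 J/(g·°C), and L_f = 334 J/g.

T_f ≈ 66.2 °C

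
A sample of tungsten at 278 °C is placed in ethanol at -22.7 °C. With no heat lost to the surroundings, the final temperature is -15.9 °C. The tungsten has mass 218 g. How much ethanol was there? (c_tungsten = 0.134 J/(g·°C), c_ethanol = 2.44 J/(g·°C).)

Net heat exchanged in the isolated system is zero:
218×0.134×(-15.9 − 278) + m×2.44×(-15.9 − (-22.7)) = 0
16.59 m = 8585.4
m = 8585.4/16.59 ≈ 517.4 g

m ≈ 517 g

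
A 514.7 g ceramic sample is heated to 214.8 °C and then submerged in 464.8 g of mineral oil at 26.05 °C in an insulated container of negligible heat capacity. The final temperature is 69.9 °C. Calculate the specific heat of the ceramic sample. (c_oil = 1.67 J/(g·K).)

m_s c (T_s − T_f) = m_oil c_oil (T_f − T_0):
514.7·c·(214.8 − 69.9) = 464.8·1.67·(69.9 − 26.05)
74580 c = 34037  ⇒  c ≈ 0.4564 J/(g·K)

c ≈ 0.456 J/(g·K)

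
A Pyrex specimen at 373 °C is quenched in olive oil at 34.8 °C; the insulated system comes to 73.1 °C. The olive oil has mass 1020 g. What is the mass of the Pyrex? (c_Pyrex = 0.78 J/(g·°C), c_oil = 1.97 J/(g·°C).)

m ≈ 329 g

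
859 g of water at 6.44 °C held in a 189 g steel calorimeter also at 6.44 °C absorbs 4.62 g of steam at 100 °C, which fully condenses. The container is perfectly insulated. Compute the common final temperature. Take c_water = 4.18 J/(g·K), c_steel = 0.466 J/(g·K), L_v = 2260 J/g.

T_f ≈ 9.8 °C

Energy balance with sensible and latent terms:
condense steam: −4.62×2260 = −10441; condensed water 100 °C→T: 19.31(T − 100); original water: 3590.6(T − 6.44); cup: 88.07(T − 6.44)
3698 T = 10441 + 1931.2 + 23691 = 36063
T ≈ 9.75 °C, under the boiling point, so the assumption holds.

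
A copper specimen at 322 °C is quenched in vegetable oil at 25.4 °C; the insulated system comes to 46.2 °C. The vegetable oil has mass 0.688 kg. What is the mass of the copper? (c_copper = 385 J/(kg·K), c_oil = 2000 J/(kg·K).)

Taking heat into each body as positive, Σ m c ΔT = 0:
m·385·(46.2 − 322) + 0.688·2000·(46.2 − 25.4) = 0
-106183 m = -28621
m = -28621/-106183 ≈ 0.2695 kg

m ≈ 0.27 kg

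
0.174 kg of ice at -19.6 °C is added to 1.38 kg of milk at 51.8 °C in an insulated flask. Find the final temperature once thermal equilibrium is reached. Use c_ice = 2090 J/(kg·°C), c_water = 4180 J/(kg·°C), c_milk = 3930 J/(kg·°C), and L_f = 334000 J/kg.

Energy conservation, ΣQ = 0:
warm ice to 0 °C: 0.174×2090×(0 − (-19.6)) = 7127.7; melt ice: 0.174×334000 = 58116; meltwater 0→T: 0.174×4180×T = 727.32 T; milk cools: 1.38×3930×(T − 51.8) = 5423.4(T − 51.8)
6150.7 T = 280932 − 65244 = 215688
T ≈ 35.07 °C — above 0 °C, consistent with complete melting.

T_f ≈ 35.1 °C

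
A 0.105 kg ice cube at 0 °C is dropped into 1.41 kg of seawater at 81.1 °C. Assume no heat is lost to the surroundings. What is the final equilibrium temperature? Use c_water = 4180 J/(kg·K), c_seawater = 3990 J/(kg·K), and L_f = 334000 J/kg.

T_f ≈ 69.4 °C

Let T be the final temperature. ΣQ_i = 0:
latent heat to melt: 0.105·334000 = 35070
  meltwater 0→T: 0.105·4180·T = 438.9 T
  seawater cools: 1.41·3990·(T − 81.1) = 5625.9(T − 81.1)
6064.8 T = 456260 − 35070 = 421190
T ≈ 69.45 °C (positive, so assuming full melt was valid).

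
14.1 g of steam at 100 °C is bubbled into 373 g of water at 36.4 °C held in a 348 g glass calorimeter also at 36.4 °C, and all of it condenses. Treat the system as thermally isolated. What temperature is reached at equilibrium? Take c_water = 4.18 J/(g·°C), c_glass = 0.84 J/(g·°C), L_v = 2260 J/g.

T_f ≈ 55.0 °C

Taking heat into each body as positive, Σ m c ΔT = 0:
steam→water at 100 °C releases m L_v = 14.1·2260 = 31866
  condensate cools 100→T: 14.1·4.18·(T − 100) = 58.94(T − 100)
  water warms: 373·4.18·(T − 36.4) = 1559.1(T − 36.4)
  glass cup: 348·0.84·(T − 36.4) = 292.32(T − 36.4)
1910.4 T = 31866 + 5893.8 + 67393 = 105153
T ≈ 55.04 °C (< 100 °C, so full condensation is consistent).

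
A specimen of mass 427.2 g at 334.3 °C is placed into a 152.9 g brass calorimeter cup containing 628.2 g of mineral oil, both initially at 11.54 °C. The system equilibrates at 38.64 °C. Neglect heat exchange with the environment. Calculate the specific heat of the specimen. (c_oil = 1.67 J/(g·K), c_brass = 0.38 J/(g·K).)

Heat gained plus heat lost sum to zero:
427.2·c·(38.64 − 334.3) + 628.2·1.67·(38.64 − 11.54) + 152.9·0.38·(38.64 − 11.54) = 0
-126306 c = -30005
c = -30005/-126306 ≈ 0.2376 J/(g·K)

c ≈ 0.238 J/(g·K)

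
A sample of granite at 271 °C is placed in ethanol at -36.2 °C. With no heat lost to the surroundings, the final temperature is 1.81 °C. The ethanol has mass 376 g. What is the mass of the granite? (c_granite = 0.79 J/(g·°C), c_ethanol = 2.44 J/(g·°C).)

m ≈ 164 g

|Q_granite| = |Q_ethanol|:
m×0.79×(271 − 1.81) = 376×2.44×(1.81 − (-36.2))
212.66 m = 34872  ⇒  m ≈ 164 g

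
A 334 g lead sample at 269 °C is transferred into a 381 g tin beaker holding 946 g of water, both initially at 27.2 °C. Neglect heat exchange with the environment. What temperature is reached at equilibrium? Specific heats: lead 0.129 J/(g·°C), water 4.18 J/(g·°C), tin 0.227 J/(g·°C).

T_f ≈ 29.8 °C

Conservation of energy gives ΣQ = 0:
334*0.129*(T − 269) + 946*4.18*(T − 27.2) + 381*0.227*(T − 27.2) = 0
43.09(T − 269) + 3954.3(T − 27.2) + 86.49(T − 27.2) = 0
(43.09 + 3954.3 + 86.49) T = 43.09*269 + 3954.3*27.2 + 86.49*27.2
T ≈ 29.75 °C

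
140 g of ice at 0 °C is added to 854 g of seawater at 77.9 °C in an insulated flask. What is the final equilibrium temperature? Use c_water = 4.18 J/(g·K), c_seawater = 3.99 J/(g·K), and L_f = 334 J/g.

T_f ≈ 54.8 °C

Energy balance with sensible and latent terms:
latent heat to melt: 140·334 = 46760; warm the meltwater: 585.2 T; seawater: 3407.5(T − 77.9)
3992.7 T = 265441 − 46760 = 218681
T ≈ 54.77 °C — above 0 °C, consistent with complete melting.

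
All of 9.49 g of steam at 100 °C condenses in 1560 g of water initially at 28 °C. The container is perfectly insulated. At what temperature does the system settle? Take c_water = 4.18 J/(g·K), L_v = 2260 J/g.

Heat gained plus heat lost sum to zero:
condense steam: −9.49×2260 = −21447; condensate cools 100→T: 9.49×4.18×(T − 100) = 39.67(T − 100); water warms: 1560×4.18×(T − 28) = 6520.8(T − 28)
6560.5 T = 21447 + 3966.8 + 182582 = 207997
T ≈ 31.70 °C (< 100 °C, so full condensation is consistent).

T_f ≈ 31.7 °C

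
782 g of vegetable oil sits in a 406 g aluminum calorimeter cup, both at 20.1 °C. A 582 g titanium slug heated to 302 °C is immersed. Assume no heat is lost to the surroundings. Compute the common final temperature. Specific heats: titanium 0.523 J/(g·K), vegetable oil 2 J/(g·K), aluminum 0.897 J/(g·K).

T_f ≈ 58.5 °C

Heat gained plus heat lost sum to zero:
582·0.523·(T − 302) + 782·2·(T − 20.1) + 406·0.897·(T − 20.1) = 0
304.39(T − 302) + 1564(T − 20.1) + 364.18(T − 20.1) = 0
2232.6 T = 130681
T = 130681/2232.6 ≈ 58.53 °C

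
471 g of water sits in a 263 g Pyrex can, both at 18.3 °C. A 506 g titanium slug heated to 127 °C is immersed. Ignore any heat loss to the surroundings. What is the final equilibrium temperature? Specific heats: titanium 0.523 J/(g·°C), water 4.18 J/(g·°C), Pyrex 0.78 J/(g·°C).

T_f ≈ 30.1 °C

Energy conservation, ΣQ = 0:
506*0.523*(T − 127) + 471*4.18*(T − 18.3) + 263*0.78*(T − 18.3) = 0
2438.6 T = 73392
T = 73392/2438.6 ≈ 30.10 °C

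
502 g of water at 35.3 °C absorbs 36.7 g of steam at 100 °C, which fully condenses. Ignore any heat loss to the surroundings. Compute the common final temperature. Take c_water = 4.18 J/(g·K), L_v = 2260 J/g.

T_f ≈ 76.5 °C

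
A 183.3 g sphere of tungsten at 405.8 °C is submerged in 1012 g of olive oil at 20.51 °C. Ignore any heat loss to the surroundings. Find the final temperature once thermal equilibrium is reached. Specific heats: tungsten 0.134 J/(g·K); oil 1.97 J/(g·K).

T_f ≈ 25.2 °C

Heat lost by the tungsten equals heat gained by the oil:
183.3×0.134×(405.8 − T) = 1012×1.97×(T − 20.51)
24.56(405.8 − T) = 1993.6(T − 20.51)
2018.2 T = 50857  ⇒  T ≈ 25.20 °C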